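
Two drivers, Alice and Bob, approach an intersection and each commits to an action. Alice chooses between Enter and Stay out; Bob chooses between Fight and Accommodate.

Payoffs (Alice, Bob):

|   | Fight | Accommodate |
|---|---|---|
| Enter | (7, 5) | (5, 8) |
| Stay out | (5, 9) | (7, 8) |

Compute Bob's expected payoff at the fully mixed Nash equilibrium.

First find p, the probability Alice plays Enter, from Bob's indifference between Fight and Accommodate: 5p + 9(1−p) = 8p + 8(1−p), giving p = 1/4.
Since Bob is indifferent in equilibrium, Bob's expected payoff equals the payoff from either column against (1/4, 3/4). Using Fight: 5(1/4) + 9(3/4) = 8.

8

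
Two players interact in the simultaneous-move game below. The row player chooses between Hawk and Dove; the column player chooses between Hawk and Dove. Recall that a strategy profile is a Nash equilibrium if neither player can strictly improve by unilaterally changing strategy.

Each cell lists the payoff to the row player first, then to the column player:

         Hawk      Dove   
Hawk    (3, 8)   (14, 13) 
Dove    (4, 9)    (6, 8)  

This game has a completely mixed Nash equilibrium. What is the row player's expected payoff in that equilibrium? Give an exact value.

First find q, the probability the column player plays Hawk, from the row player's indifference between Hawk and Dove: 3q + 14(1−q) = 4q + 6(1−q), giving q = 8/9.
Since the row player is indifferent in equilibrium, the row player's expected payoff equals the payoff from either row against (8/9, 1/9). Using Hawk: 3(8/9) + 14(1/9) = 38/9.

38/9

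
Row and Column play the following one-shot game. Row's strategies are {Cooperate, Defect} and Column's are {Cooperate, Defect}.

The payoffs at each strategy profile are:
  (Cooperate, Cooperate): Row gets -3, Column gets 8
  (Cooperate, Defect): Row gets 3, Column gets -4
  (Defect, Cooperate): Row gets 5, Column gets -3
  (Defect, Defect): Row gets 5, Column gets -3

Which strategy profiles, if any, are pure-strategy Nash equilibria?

(Defect, Cooperate) and (Defect, Defect)

(Cooperate, Cooperate): Row prefers Defect (5 > -3) — not an equilibrium.
(Cooperate, Defect): Row prefers Defect (5 > 3); Column prefers Cooperate (8 > -4) — not an equilibrium.
(Defect, Cooperate): Row gets 5 ≥ -3 from Cooperate, and Column gets -3 ≥ -3 from Defect — Nash equilibrium.
(Defect, Defect): Row gets 5 ≥ 3 from Cooperate, and Column gets -3 ≥ -3 from Cooperate — Nash equilibrium.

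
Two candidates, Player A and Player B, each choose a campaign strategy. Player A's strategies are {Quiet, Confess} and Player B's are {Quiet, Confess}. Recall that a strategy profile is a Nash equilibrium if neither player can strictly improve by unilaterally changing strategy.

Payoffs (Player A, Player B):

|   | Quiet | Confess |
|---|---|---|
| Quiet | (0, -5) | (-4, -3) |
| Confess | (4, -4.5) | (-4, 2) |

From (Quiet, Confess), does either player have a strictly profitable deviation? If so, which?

Player A at (Quiet, Confess) earns -4; deviating to Confess yields -4 — not better.
Player B earns -3; deviating to Quiet yields -5 — not better.
Neither player can strictly improve; the profile is a Nash equilibrium.

Neither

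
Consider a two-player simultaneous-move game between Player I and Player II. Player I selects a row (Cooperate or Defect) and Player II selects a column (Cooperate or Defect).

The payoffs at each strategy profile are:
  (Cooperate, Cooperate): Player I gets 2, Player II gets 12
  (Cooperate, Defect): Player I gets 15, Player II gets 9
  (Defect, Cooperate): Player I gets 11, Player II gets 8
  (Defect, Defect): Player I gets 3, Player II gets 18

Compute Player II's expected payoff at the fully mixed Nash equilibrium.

144/13

First find p, the probability Player I plays Cooperate, from Player II's indifference between Cooperate and Defect: 12p + 8(1−p) = 9p + 18(1−p), giving p = 10/13.
Since Player II is indifferent in equilibrium, Player II's expected payoff equals the payoff from either column against (10/13, 3/13). Using Cooperate: 12(10/13) + 8(3/13) = 144/13.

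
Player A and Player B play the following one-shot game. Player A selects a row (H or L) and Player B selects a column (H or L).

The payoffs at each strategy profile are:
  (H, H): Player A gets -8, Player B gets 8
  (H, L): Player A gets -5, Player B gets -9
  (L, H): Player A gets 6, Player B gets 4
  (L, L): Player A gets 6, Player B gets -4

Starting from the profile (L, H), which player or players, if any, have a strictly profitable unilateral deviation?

Neither

Player A at (L, H) earns 6; deviating to H yields -8 — not better.
Player B earns 4; deviating to L yields -4 — not better.
Neither player can strictly improve; the profile is a Nash equilibrium.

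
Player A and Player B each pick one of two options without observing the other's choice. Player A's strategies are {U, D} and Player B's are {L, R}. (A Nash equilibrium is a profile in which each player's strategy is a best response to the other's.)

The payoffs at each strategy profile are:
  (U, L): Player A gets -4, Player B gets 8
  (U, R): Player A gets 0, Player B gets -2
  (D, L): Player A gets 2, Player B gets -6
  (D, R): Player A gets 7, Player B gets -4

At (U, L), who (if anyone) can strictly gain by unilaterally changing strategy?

Player A

Player A at (U, L) earns -4; deviating to D yields 2 — a strict improvement.
Player B earns 8; deviating to R yields -2 — not better.
Only Player A has a strictly profitable deviation.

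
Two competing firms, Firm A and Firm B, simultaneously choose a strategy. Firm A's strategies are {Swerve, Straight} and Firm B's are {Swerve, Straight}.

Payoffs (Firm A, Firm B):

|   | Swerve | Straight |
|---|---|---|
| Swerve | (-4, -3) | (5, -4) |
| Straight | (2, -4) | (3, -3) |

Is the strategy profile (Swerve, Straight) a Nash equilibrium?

No

At (Swerve, Straight), Firm A earns 5; switching to Straight would give 3, so Firm A has no profitable deviation.
Firm B earns -4; switching to Swerve would give -3, so Firm B would deviate.
Since at least one player can profitably deviate, this is not a Nash equilibrium.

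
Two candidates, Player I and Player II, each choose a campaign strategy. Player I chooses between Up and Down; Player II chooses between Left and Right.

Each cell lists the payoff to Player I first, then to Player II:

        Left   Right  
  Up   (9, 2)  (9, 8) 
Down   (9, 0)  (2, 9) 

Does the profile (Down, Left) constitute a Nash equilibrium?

No

At (Down, Left), Player I earns 9; switching to Up would give 9, so Player I has no profitable deviation.
Player II earns 0; switching to Right would give 9, so Player II would deviate.
Since at least one player can profitably deviate, this is not a Nash equilibrium.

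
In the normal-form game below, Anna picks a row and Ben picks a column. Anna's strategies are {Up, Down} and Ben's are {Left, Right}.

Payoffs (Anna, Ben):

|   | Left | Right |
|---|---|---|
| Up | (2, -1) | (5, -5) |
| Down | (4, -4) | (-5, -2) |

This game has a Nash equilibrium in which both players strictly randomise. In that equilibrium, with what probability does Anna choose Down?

Let r be the probability that Anna plays Up. In a completely mixed equilibrium, Ben must be indifferent between Left and Right.
Ben's expected payoff from Left is −r − 4(1−r); from Right it is −5r − 2(1−r).
Setting these equal: 3r − 4 = −3r − 2, so r = 1/3.
Therefore Anna plays Down with probability 1 − 1/3 = 2/3.

2/3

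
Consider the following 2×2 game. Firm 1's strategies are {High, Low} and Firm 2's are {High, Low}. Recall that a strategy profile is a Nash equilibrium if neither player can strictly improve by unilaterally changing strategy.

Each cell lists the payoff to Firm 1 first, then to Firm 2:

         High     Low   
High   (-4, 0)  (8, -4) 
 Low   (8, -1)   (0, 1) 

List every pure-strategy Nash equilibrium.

none

(High, High): Firm 1 prefers Low (8 > -4) — not an equilibrium.
(High, Low): Firm 2 prefers High (0 > -4) — not an equilibrium.
(Low, High): Firm 2 prefers Low (1 > -1) — not an equilibrium.
(Low, Low): Firm 1 prefers High (8 > 0) — not an equilibrium.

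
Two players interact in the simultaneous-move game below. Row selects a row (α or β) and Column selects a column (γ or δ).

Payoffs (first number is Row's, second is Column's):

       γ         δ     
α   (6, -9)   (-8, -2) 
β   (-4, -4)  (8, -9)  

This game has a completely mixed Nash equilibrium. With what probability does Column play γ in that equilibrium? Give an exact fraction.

8/13

Let q be the probability that Column plays γ. In a completely mixed equilibrium, Row must be indifferent between α and β.
Row's expected payoff from α is 6q − 8(1−q); from β it is −4q + 8(1−q).
Setting these equal: 14q − 8 = −12q + 8, so q = 8/13.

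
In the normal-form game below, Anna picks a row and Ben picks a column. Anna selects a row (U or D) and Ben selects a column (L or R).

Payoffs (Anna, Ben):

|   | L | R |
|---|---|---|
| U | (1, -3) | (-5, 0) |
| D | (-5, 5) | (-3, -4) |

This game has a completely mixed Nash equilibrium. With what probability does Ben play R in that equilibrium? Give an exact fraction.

3/4

Let y be the probability that Ben plays L. In a completely mixed equilibrium, Anna must be indifferent between U and D.
Anna's expected payoff from U is y − 5(1−y); from D it is −5y − 3(1−y).
Setting these equal: 6y − 5 = −2y − 3, so y = 1/4.
Therefore Ben plays R with probability 1 − 1/4 = 3/4.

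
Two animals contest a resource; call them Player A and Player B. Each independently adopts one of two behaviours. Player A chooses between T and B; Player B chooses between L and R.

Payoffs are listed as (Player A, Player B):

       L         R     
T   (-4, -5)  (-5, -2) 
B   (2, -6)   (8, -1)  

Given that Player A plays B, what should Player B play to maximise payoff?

R

Against B, Player B earns -6 from L and -1 from R.
So R is the best response.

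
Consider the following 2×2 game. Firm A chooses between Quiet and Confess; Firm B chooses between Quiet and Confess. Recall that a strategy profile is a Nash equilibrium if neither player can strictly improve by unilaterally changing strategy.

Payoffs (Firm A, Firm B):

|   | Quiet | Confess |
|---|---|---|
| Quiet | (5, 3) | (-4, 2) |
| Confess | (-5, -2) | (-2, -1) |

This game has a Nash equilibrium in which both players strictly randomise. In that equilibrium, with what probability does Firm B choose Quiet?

Let c be the probability that Firm B plays Quiet. In a completely mixed equilibrium, Firm A must be indifferent between Quiet and Confess.
Firm A's expected payoff from Quiet is 5c − 4(1−c); from Confess it is −5c − 2(1−c).
Setting these equal: 9c − 4 = −3c − 2, so c = 1/6.

1/6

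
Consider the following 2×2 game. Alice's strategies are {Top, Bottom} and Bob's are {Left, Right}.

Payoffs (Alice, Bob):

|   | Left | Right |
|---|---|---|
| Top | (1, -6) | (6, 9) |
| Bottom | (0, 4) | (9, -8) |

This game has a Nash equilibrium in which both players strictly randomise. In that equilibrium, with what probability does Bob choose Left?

Let c be the probability that Bob plays Left. In a completely mixed equilibrium, Alice must be indifferent between Top and Bottom.
Alice's expected payoff from Top is c + 6(1−c); from Bottom it is 9(1−c).
Setting these equal: −5c + 6 = −9c + 9, so c = 3/4.

3/4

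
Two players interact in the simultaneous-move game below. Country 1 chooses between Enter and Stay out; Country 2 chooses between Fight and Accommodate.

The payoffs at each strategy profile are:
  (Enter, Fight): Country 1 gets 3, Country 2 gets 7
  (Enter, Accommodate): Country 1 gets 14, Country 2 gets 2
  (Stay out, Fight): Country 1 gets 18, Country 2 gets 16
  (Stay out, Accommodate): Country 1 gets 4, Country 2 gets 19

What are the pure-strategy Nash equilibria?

none

(Enter, Fight): Country 1 prefers Stay out (18 > 3) — not an equilibrium.
(Enter, Accommodate): Country 2 prefers Fight (7 > 2) — not an equilibrium.
(Stay out, Fight): Country 2 prefers Accommodate (19 > 16) — not an equilibrium.
(Stay out, Accommodate): Country 1 prefers Enter (14 > 4) — not an equilibrium.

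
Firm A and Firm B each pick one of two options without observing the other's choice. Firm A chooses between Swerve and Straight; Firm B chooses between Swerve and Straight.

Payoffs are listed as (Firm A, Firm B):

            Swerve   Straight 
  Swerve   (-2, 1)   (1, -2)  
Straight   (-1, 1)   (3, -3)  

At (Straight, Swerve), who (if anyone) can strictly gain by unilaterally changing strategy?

Neither

Firm A at (Straight, Swerve) earns -1; deviating to Swerve yields -2 — not better.
Firm B earns 1; deviating to Straight yields -3 — not better.
Neither player can strictly improve; the profile is a Nash equilibrium.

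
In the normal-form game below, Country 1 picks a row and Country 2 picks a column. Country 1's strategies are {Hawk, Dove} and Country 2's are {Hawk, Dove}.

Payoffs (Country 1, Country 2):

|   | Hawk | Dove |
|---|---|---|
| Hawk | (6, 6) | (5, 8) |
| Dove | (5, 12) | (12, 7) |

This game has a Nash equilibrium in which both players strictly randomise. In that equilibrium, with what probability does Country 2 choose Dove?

1/8

Let c be the probability that Country 2 plays Hawk. In a completely mixed equilibrium, Country 1 must be indifferent between Hawk and Dove.
Country 1's expected payoff from Hawk is 6c + 5(1−c); from Dove it is 5c + 12(1−c).
Setting these equal: c + 5 = −7c + 12, so c = 7/8.
Therefore Country 2 plays Dove with probability 1 − 7/8 = 1/8.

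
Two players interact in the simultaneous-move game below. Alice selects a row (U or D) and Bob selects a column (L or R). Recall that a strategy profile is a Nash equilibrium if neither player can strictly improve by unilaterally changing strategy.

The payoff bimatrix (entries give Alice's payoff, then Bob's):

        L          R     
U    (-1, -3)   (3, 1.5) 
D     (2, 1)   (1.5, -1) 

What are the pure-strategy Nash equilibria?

(U, R) and (D, L)

(U, L): Alice prefers D (2 > -1); Bob prefers R (1.5 > -3) — not an equilibrium.
(U, R): Alice gets 3 ≥ 1.5 from D, and Bob gets 1.5 ≥ -3 from L — Nash equilibrium.
(D, L): Alice gets 2 ≥ -1 from U, and Bob gets 1 ≥ -1 from R — Nash equilibrium.
(D, R): Alice prefers U (3 > 1.5); Bob prefers L (1 > -1) — not an equilibrium.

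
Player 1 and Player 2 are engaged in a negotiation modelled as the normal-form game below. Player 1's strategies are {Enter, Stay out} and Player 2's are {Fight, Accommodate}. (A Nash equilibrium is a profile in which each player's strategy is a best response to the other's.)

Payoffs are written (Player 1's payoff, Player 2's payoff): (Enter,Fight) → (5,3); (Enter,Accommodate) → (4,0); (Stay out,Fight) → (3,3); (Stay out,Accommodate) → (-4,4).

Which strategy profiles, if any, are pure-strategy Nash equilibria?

(Enter, Fight)

(Enter, Fight): Player 1 gets 5 ≥ 3 from Stay out, and Player 2 gets 3 ≥ 0 from Accommodate — Nash equilibrium.
(Enter, Accommodate): Player 2 prefers Fight (3 > 0) — not an equilibrium.
(Stay out, Fight): Player 1 prefers Enter (5 > 3); Player 2 prefers Accommodate (4 > 3) — not an equilibrium.
(Stay out, Accommodate): Player 1 prefers Enter (4 > -4) — not an equilibrium.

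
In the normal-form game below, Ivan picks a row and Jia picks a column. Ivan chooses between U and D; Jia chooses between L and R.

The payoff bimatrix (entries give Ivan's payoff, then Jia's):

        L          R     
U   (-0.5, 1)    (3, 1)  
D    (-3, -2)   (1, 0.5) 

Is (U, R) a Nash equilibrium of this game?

Yes

At (U, R), Ivan earns 3; switching to D would give 1, so Ivan has no profitable deviation.
Jia earns 1; switching to L would give 1, so Jia has no profitable deviation.
Neither player can gain by a unilateral deviation, so this profile is a Nash equilibrium.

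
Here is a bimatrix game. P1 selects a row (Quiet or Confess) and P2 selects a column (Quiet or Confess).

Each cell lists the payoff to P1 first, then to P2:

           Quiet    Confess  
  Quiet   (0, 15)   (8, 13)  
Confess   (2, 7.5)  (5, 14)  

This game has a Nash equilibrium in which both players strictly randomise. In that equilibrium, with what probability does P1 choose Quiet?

13/17

Let r be the probability that P1 plays Quiet. In a completely mixed equilibrium, P2 must be indifferent between Quiet and Confess.
P2's expected payoff from Quiet is 15r + 7.5(1−r); from Confess it is 13r + 14(1−r).
Setting these equal: 7.5r + 7.5 = −r + 14, so r = 13/17.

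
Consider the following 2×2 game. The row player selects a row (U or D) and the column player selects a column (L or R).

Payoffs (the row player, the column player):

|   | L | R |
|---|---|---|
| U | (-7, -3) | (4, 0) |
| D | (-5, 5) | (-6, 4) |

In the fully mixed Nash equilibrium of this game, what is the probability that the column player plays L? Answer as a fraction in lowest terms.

Let q be the probability that the column player plays L. In a completely mixed equilibrium, the row player must be indifferent between U and D.
The row player's expected payoff from U is −7q + 4(1−q); from D it is −5q − 6(1−q).
Setting these equal: −11q + 4 = q − 6, so q = 5/6.

5/6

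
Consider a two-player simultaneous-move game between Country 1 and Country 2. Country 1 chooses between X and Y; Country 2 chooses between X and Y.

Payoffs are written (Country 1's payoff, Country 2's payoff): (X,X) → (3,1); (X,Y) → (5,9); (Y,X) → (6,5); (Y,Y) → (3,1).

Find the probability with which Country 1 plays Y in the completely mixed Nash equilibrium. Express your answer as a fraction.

Let r be the probability that Country 1 plays X. In a completely mixed equilibrium, Country 2 must be indifferent between X and Y.
Country 2's expected payoff from X is r + 5(1−r); from Y it is 9r + (1−r).
Setting these equal: −4r + 5 = 8r + 1, so r = 1/3.
Therefore Country 1 plays Y with probability 1 − 1/3 = 2/3.

2/3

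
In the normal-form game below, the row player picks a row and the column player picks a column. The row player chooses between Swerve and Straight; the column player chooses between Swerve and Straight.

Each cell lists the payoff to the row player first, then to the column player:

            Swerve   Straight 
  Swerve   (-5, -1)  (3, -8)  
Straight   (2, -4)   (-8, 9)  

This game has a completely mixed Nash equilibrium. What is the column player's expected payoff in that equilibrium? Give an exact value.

First find p, the probability the row player plays Swerve, from the column player's indifference between Swerve and Straight: −p − 4(1−p) = −8p + 9(1−p), giving p = 13/20.
Since the column player is indifferent in equilibrium, the column player's expected payoff equals the payoff from either column against (13/20, 7/20). Using Swerve: −(13/20) − 4(7/20) = -41/20.

-41/20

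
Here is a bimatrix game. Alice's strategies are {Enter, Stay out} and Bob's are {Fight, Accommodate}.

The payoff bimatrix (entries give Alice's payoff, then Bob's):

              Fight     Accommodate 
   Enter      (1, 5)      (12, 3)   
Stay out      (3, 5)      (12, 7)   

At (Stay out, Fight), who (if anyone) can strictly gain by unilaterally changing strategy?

Alice at (Stay out, Fight) earns 3; deviating to Enter yields 1 — not better.
Bob earns 5; deviating to Accommodate yields 7 — a strict improvement.
Only Bob has a strictly profitable deviation.

Bob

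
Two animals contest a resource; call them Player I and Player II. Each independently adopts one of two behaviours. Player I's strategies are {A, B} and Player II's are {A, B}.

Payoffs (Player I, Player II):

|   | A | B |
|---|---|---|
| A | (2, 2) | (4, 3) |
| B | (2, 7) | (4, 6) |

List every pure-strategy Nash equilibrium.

(A, A): Player II prefers B (3 > 2) — not an equilibrium.
(A, B): Player I gets 4 ≥ 4 from B, and Player II gets 3 ≥ 2 from A — Nash equilibrium.
(B, A): Player I gets 2 ≥ 2 from A, and Player II gets 7 ≥ 6 from B — Nash equilibrium.
(B, B): Player II prefers A (7 > 6) — not an equilibrium.

(A, B) and (B, A)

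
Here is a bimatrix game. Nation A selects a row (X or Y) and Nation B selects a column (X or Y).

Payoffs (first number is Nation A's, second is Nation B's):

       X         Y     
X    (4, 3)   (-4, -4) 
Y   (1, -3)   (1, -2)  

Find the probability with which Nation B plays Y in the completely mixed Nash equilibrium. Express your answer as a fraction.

3/8

Let q be the probability that Nation B plays X. In a completely mixed equilibrium, Nation A must be indifferent between X and Y.
Nation A's expected payoff from X is 4q − 4(1−q); from Y it is q + (1−q).
Setting these equal: 8q − 4 = 1, so q = 5/8.
Therefore Nation B plays Y with probability 1 − 5/8 = 3/8.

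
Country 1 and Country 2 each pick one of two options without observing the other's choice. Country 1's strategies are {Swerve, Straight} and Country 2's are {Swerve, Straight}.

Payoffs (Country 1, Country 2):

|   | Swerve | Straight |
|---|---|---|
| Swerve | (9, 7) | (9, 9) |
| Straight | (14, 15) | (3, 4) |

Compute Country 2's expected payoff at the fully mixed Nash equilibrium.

First find p, the probability Country 1 plays Swerve, from Country 2's indifference between Swerve and Straight: 7p + 15(1−p) = 9p + 4(1−p), giving p = 11/13.
Since Country 2 is indifferent in equilibrium, Country 2's expected payoff equals the payoff from either column against (11/13, 2/13). Using Swerve: 7(11/13) + 15(2/13) = 107/13.

107/13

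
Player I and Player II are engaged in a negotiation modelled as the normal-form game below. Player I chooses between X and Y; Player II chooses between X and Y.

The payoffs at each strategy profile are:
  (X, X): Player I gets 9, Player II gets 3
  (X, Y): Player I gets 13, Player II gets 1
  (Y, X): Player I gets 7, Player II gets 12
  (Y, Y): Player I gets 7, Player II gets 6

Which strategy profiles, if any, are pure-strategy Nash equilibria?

(X, X)

(X, X): Player I gets 9 ≥ 7 from Y, and Player II gets 3 ≥ 1 from Y — Nash equilibrium.
(X, Y): Player II prefers X (3 > 1) — not an equilibrium.
(Y, X): Player I prefers X (9 > 7) — not an equilibrium.
(Y, Y): Player I prefers X (13 > 7); Player II prefers X (12 > 6) — not an equilibrium.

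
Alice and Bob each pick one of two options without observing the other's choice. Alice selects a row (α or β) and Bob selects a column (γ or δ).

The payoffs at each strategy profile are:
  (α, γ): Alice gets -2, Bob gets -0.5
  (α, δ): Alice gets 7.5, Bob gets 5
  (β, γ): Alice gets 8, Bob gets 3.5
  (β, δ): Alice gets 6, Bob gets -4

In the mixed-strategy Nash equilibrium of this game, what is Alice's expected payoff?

First find q, the probability Bob plays γ, from Alice's indifference between α and β: −2q + 7.5(1−q) = 8q + 6(1−q), giving q = 3/23.
Since Alice is indifferent in equilibrium, Alice's expected payoff equals the payoff from either row against (3/23, 20/23). Using α: −2(3/23) + 7.5(20/23) = 144/23.

144/23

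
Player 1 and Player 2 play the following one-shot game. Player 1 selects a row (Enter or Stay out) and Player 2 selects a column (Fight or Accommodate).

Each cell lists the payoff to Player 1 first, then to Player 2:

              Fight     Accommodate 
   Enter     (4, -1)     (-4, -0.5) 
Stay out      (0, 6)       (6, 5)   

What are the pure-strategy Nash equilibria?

none

(Enter, Fight): Player 2 prefers Accommodate (-0.5 > -1) — not an equilibrium.
(Enter, Accommodate): Player 1 prefers Stay out (6 > -4) — not an equilibrium.
(Stay out, Fight): Player 1 prefers Enter (4 > 0) — not an equilibrium.
(Stay out, Accommodate): Player 2 prefers Fight (6 > 5) — not an equilibrium.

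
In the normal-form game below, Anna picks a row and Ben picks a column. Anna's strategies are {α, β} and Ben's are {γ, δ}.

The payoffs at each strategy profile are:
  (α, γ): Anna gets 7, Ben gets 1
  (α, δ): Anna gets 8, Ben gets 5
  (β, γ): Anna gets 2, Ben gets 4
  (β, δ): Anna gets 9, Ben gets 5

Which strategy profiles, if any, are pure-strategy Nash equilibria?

(β, δ)

(α, γ): Ben prefers δ (5 > 1) — not an equilibrium.
(α, δ): Anna prefers β (9 > 8) — not an equilibrium.
(β, γ): Anna prefers α (7 > 2); Ben prefers δ (5 > 4) — not an equilibrium.
(β, δ): Anna gets 9 ≥ 8 from α, and Ben gets 5 ≥ 4 from γ — Nash equilibrium.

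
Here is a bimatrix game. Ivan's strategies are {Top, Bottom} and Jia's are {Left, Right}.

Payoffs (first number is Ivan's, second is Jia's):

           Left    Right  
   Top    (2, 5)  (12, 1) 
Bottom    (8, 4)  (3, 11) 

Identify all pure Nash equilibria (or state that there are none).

(Top, Left): Ivan prefers Bottom (8 > 2) — not an equilibrium.
(Top, Right): Jia prefers Left (5 > 1) — not an equilibrium.
(Bottom, Left): Jia prefers Right (11 > 4) — not an equilibrium.
(Bottom, Right): Ivan prefers Top (12 > 3) — not an equilibrium.

none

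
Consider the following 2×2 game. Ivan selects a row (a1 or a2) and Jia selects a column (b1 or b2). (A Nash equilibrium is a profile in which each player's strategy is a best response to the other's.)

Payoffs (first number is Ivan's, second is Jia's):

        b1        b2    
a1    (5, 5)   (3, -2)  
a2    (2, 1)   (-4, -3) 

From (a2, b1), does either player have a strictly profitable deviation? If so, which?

Ivan at (a2, b1) earns 2; deviating to a1 yields 5 — a strict improvement.
Jia earns 1; deviating to b2 yields -3 — not better.
Only Ivan has a strictly profitable deviation.

Ivan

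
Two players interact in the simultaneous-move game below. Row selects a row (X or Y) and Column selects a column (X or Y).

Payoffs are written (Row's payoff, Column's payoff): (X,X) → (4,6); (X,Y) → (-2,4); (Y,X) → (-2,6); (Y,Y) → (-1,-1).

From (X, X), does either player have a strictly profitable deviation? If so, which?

Row at (X, X) earns 4; deviating to Y yields -2 — not better.
Column earns 6; deviating to Y yields 4 — not better.
Neither player can strictly improve; the profile is a Nash equilibrium.

Neither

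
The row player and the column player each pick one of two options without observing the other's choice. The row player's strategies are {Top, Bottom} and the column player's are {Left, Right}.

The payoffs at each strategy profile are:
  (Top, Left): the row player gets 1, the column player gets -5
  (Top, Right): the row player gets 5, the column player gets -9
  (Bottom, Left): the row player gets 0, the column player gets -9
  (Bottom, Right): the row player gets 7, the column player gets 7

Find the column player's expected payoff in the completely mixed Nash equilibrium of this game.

First find p, the probability the row player plays Top, from the column player's indifference between Left and Right: −5p − 9(1−p) = −9p + 7(1−p), giving p = 4/5.
Since the column player is indifferent in equilibrium, the column player's expected payoff equals the payoff from either column against (4/5, 1/5). Using Left: −5(4/5) − 9(1/5) = -29/5.

-29/5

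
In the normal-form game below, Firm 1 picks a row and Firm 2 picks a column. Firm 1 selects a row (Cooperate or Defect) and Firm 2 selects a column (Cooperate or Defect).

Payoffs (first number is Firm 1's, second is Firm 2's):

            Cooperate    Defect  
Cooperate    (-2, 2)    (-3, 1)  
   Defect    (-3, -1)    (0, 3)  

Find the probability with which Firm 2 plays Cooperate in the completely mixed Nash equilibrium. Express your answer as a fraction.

3/4

Let q be the probability that Firm 2 plays Cooperate. In a completely mixed equilibrium, Firm 1 must be indifferent between Cooperate and Defect.
Firm 1's expected payoff from Cooperate is −2q − 3(1−q); from Defect it is −3q.
Setting these equal: q − 3 = −3q, so q = 3/4.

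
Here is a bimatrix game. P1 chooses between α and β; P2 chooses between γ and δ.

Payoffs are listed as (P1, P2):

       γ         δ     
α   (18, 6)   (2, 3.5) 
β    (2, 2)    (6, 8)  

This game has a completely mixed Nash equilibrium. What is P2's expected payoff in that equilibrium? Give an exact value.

First find x, the probability P1 plays α, from P2's indifference between γ and δ: 6x + 2(1−x) = 3.5x + 8(1−x), giving x = 12/17.
Since P2 is indifferent in equilibrium, P2's expected payoff equals the payoff from either column against (12/17, 5/17). Using γ: 6(12/17) + 2(5/17) = 82/17.

82/17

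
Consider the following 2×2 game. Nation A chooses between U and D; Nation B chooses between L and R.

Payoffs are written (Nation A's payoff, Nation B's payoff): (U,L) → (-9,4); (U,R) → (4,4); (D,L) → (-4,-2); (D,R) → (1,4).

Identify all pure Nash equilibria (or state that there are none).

(U, R)

(U, L): Nation A prefers D (-4 > -9) — not an equilibrium.
(U, R): Nation A gets 4 ≥ 1 from D, and Nation B gets 4 ≥ 4 from L — Nash equilibrium.
(D, L): Nation B prefers R (4 > -2) — not an equilibrium.
(D, R): Nation A prefers U (4 > 1) — not an equilibrium.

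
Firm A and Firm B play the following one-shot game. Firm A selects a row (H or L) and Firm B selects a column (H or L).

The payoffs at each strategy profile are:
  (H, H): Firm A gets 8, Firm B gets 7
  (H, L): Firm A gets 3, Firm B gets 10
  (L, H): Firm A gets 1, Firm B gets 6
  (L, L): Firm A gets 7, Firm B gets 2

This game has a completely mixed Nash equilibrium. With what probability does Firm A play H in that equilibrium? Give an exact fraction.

4/7

Let r be the probability that Firm A plays H. In a completely mixed equilibrium, Firm B must be indifferent between H and L.
Firm B's expected payoff from H is 7r + 6(1−r); from L it is 10r + 2(1−r).
Setting these equal: r + 6 = 8r + 2, so r = 4/7.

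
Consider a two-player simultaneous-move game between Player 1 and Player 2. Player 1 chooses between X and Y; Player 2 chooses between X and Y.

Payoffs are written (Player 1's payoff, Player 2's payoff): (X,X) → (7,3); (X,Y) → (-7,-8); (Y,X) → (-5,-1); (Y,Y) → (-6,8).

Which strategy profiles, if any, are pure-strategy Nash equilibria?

(X, X): Player 1 gets 7 ≥ -5 from Y, and Player 2 gets 3 ≥ -8 from Y — Nash equilibrium.
(X, Y): Player 1 prefers Y (-6 > -7); Player 2 prefers X (3 > -8) — not an equilibrium.
(Y, X): Player 1 prefers X (7 > -5); Player 2 prefers Y (8 > -1) — not an equilibrium.
(Y, Y): Player 1 gets -6 ≥ -7 from X, and Player 2 gets 8 ≥ -1 from X — Nash equilibrium.

(X, X) and (Y, Y)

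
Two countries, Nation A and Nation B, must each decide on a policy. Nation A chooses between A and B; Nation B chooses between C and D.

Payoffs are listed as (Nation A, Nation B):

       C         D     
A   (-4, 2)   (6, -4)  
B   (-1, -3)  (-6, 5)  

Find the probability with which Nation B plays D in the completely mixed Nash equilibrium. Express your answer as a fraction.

Let c be the probability that Nation B plays C. In a completely mixed equilibrium, Nation A must be indifferent between A and B.
Nation A's expected payoff from A is −4c + 6(1−c); from B it is −c − 6(1−c).
Setting these equal: −10c + 6 = 5c − 6, so c = 4/5.
Therefore Nation B plays D with probability 1 − 4/5 = 1/5.

1/5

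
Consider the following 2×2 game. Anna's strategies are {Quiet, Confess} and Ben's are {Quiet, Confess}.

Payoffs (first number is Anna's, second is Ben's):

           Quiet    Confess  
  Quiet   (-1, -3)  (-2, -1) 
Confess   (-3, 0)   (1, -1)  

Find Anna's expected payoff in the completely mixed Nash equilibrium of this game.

-7/5

First find y, the probability Ben plays Quiet, from Anna's indifference between Quiet and Confess: −y − 2(1−y) = −3y + (1−y), giving y = 3/5.
Since Anna is indifferent in equilibrium, Anna's expected payoff equals the payoff from either row against (3/5, 2/5). Using Quiet: −(3/5) − 2(2/5) = -7/5.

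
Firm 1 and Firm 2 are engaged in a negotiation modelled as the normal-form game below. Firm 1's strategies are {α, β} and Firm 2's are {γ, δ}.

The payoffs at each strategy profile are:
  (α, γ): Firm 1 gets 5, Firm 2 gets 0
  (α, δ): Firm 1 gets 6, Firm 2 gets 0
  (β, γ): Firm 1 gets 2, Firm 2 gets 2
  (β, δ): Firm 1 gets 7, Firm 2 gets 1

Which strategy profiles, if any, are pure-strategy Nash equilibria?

(α, γ)

(α, γ): Firm 1 gets 5 ≥ 2 from β, and Firm 2 gets 0 ≥ 0 from δ — Nash equilibrium.
(α, δ): Firm 1 prefers β (7 > 6) — not an equilibrium.
(β, γ): Firm 1 prefers α (5 > 2) — not an equilibrium.
(β, δ): Firm 2 prefers γ (2 > 1) — not an equilibrium.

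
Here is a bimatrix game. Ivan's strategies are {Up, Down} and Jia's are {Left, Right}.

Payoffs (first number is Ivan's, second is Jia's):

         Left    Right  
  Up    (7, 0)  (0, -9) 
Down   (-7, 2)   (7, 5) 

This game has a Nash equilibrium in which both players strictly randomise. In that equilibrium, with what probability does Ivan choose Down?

3/4

Let p be the probability that Ivan plays Up. In a completely mixed equilibrium, Jia must be indifferent between Left and Right.
Jia's expected payoff from Left is 2(1−p); from Right it is −9p + 5(1−p).
Setting these equal: −2p + 2 = −14p + 5, so p = 1/4.
Therefore Ivan plays Down with probability 1 − 1/4 = 3/4.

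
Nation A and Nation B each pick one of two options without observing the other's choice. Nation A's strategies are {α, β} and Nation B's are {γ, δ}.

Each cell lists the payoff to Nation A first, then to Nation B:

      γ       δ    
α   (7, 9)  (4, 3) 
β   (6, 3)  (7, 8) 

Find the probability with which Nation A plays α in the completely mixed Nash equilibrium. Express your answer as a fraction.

5/11

Let p be the probability that Nation A plays α. In a completely mixed equilibrium, Nation B must be indifferent between γ and δ.
Nation B's expected payoff from γ is 9p + 3(1−p); from δ it is 3p + 8(1−p).
Setting these equal: 6p + 3 = −5p + 8, so p = 5/11.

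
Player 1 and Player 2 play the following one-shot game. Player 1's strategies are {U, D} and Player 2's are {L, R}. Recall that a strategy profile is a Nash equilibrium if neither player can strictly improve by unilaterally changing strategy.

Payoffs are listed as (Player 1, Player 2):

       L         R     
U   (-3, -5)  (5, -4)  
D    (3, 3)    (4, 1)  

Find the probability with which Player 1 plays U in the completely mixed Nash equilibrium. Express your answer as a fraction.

Let r be the probability that Player 1 plays U. In a completely mixed equilibrium, Player 2 must be indifferent between L and R.
Player 2's expected payoff from L is −5r + 3(1−r); from R it is −4r + (1−r).
Setting these equal: −8r + 3 = −5r + 1, so r = 2/3.

2/3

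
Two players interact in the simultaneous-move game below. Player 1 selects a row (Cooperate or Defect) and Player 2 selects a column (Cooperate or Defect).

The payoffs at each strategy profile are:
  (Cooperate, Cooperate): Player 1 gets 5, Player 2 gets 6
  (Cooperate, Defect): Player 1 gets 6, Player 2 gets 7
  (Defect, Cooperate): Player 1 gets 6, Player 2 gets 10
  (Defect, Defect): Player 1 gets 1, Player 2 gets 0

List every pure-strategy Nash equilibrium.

(Cooperate, Cooperate): Player 1 prefers Defect (6 > 5); Player 2 prefers Defect (7 > 6) — not an equilibrium.
(Cooperate, Defect): Player 1 gets 6 ≥ 1 from Defect, and Player 2 gets 7 ≥ 6 from Cooperate — Nash equilibrium.
(Defect, Cooperate): Player 1 gets 6 ≥ 5 from Cooperate, and Player 2 gets 10 ≥ 0 from Defect — Nash equilibrium.
(Defect, Defect): Player 1 prefers Cooperate (6 > 1); Player 2 prefers Cooperate (10 > 0) — not an equilibrium.

(Cooperate, Defect) and (Defect, Cooperate)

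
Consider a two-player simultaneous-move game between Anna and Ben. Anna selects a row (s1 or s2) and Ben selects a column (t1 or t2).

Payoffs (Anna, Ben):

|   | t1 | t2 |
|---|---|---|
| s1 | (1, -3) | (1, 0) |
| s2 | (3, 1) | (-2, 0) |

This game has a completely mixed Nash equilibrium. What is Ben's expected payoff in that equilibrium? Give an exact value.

0

First find x, the probability Anna plays s1, from Ben's indifference between t1 and t2: −3x + (1−x) = 0, giving x = 1/4.
Since Ben is indifferent in equilibrium, Ben's expected payoff equals the payoff from either column against (1/4, 3/4). Using t1: −3(1/4) + (3/4) = 0.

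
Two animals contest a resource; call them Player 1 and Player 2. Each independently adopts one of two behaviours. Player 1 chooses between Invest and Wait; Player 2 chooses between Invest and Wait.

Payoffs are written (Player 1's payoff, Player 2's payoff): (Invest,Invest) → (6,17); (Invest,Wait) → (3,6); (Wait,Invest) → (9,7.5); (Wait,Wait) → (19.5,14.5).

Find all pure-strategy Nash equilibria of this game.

(Invest, Invest): Player 1 prefers Wait (9 > 6) — not an equilibrium.
(Invest, Wait): Player 1 prefers Wait (19.5 > 3); Player 2 prefers Invest (17 > 6) — not an equilibrium.
(Wait, Invest): Player 2 prefers Wait (14.5 > 7.5) — not an equilibrium.
(Wait, Wait): Player 1 gets 19.5 ≥ 3 from Invest, and Player 2 gets 14.5 ≥ 7.5 from Invest — Nash equilibrium.

(Wait, Wait)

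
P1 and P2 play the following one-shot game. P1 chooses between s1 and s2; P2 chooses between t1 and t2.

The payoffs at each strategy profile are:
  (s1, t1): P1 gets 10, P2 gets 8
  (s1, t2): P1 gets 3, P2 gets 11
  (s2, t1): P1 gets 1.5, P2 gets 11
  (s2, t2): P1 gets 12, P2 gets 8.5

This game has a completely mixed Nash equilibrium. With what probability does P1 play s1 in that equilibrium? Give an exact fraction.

Let p be the probability that P1 plays s1. In a completely mixed equilibrium, P2 must be indifferent between t1 and t2.
P2's expected payoff from t1 is 8p + 11(1−p); from t2 it is 11p + 8.5(1−p).
Setting these equal: −3p + 11 = 2.5p + 8.5, so p = 5/11.

5/11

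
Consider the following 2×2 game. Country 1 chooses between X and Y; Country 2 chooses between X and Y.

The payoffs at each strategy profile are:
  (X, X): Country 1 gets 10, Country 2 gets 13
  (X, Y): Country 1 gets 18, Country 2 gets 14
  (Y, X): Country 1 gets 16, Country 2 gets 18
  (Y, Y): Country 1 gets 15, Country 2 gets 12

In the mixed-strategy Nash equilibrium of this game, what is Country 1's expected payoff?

46/3

First find q, the probability Country 2 plays X, from Country 1's indifference between X and Y: 10q + 18(1−q) = 16q + 15(1−q), giving q = 1/3.
Since Country 1 is indifferent in equilibrium, Country 1's expected payoff equals the payoff from either row against (1/3, 2/3). Using X: 10(1/3) + 18(2/3) = 46/3.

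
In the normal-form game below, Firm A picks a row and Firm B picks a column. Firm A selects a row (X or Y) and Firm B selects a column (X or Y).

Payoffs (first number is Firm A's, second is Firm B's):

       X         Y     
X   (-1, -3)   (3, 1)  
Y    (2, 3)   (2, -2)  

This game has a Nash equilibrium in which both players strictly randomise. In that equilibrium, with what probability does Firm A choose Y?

Let x be the probability that Firm A plays X. In a completely mixed equilibrium, Firm B must be indifferent between X and Y.
Firm B's expected payoff from X is −3x + 3(1−x); from Y it is x − 2(1−x).
Setting these equal: −6x + 3 = 3x − 2, so x = 5/9.
Therefore Firm A plays Y with probability 1 − 5/9 = 4/9.

4/9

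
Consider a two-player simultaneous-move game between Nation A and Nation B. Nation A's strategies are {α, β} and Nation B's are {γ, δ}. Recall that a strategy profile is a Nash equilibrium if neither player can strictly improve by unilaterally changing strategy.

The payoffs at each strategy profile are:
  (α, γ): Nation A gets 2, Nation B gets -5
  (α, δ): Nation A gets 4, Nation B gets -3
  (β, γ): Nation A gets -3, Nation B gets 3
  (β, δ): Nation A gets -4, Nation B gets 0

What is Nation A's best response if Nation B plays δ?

Against δ, Nation A earns 4 from α and -4 from β.
So α is the best response.

α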